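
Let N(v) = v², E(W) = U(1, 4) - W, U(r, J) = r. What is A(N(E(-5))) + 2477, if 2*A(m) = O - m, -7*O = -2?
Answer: 17214/7 ≈ 2459.1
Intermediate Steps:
O = 2/7 (O = -⅐*(-2) = 2/7 ≈ 0.28571)
E(W) = 1 - W
A(m) = ⅐ - m/2 (A(m) = (2/7 - m)/2 = ⅐ - m/2)
A(N(E(-5))) + 2477 = (⅐ - (1 - 1*(-5))²/2) + 2477 = (⅐ - (1 + 5)²/2) + 2477 = (⅐ - ½*6²) + 2477 = (⅐ - ½*36) + 2477 = (⅐ - 18) + 2477 = -125/7 + 2477 = 17214/7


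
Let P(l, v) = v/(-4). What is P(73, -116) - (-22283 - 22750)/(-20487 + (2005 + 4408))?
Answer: 363113/14074 ≈ 25.800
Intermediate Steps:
P(l, v) = -v/4 (P(l, v) = v*(-¼) = -v/4)
P(73, -116) - (-22283 - 22750)/(-20487 + (2005 + 4408)) = -¼*(-116) - (-22283 - 22750)/(-20487 + (2005 + 4408)) = 29 - (-45033)/(-20487 + 6413) = 29 - (-45033)/(-14074) = 29 - (-45033)*(-1)/14074 = 29 - 1*45033/14074 = 29 - 45033/14074 = 363113/14074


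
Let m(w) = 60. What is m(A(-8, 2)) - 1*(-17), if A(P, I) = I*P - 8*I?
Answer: 77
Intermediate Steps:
A(P, I) = -8*I + I*P
m(A(-8, 2)) - 1*(-17) = 60 - 1*(-17) = 60 + 17 = 77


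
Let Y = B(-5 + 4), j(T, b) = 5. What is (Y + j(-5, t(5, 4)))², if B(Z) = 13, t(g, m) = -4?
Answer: 324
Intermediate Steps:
Y = 13
(Y + j(-5, t(5, 4)))² = (13 + 5)² = 18² = 324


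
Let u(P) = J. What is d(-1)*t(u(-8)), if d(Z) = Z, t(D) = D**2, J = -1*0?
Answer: 0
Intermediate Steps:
J = 0
u(P) = 0
d(-1)*t(u(-8)) = -1*0**2 = -1*0 = 0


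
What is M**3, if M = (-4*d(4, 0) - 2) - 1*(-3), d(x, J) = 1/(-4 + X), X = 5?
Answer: -27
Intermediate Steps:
d(x, J) = 1 (d(x, J) = 1/(-4 + 5) = 1/1 = 1)
M = -3 (M = (-4*1 - 2) - 1*(-3) = (-4 - 2) + 3 = -6 + 3 = -3)
M**3 = (-3)**3 = -27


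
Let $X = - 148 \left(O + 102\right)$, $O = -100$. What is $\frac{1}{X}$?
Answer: $- \frac{1}{296} \approx -0.0033784$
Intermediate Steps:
$X = -296$ ($X = - 148 \left(-100 + 102\right) = \left(-148\right) 2 = -296$)
$\frac{1}{X} = \frac{1}{-296} = - \frac{1}{296}$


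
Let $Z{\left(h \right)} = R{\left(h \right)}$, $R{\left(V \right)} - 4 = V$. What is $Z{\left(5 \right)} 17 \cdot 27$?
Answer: $4131$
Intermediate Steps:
$R{\left(V \right)} = 4 + V$
$Z{\left(h \right)} = 4 + h$
$Z{\left(5 \right)} 17 \cdot 27 = \left(4 + 5\right) 17 \cdot 27 = 9 \cdot 17 \cdot 27 = 153 \cdot 27 = 4131$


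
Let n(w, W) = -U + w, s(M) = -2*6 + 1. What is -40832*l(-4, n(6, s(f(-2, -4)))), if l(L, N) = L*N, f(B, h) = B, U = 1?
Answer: 816640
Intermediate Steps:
s(M) = -11 (s(M) = -12 + 1 = -11)
n(w, W) = -1 + w (n(w, W) = -1*1 + w = -1 + w)
-40832*l(-4, n(6, s(f(-2, -4)))) = -(-163328)*(-1 + 6) = -(-163328)*5 = -40832*(-20) = 816640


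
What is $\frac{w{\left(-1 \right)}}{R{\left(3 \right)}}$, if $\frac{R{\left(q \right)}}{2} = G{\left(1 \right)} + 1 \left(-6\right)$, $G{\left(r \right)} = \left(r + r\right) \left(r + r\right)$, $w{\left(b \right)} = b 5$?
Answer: $\frac{5}{4} \approx 1.25$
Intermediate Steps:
$w{\left(b \right)} = 5 b$
$G{\left(r \right)} = 4 r^{2}$ ($G{\left(r \right)} = 2 r 2 r = 4 r^{2}$)
$R{\left(q \right)} = -4$ ($R{\left(q \right)} = 2 \left(4 \cdot 1^{2} + 1 \left(-6\right)\right) = 2 \left(4 \cdot 1 - 6\right) = 2 \left(4 - 6\right) = 2 \left(-2\right) = -4$)
$\frac{w{\left(-1 \right)}}{R{\left(3 \right)}} = \frac{5 \left(-1\right)}{-4} = \left(-5\right) \left(- \frac{1}{4}\right) = \frac{5}{4}$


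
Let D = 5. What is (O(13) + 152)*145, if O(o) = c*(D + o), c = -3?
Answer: 14210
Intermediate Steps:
O(o) = -15 - 3*o (O(o) = -3*(5 + o) = -15 - 3*o)
(O(13) + 152)*145 = ((-15 - 3*13) + 152)*145 = ((-15 - 39) + 152)*145 = (-54 + 152)*145 = 98*145 = 14210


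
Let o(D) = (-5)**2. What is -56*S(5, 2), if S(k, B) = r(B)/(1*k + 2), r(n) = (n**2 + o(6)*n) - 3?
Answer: -408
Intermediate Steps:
o(D) = 25
r(n) = -3 + n**2 + 25*n (r(n) = (n**2 + 25*n) - 3 = -3 + n**2 + 25*n)
S(k, B) = (-3 + B**2 + 25*B)/(2 + k) (S(k, B) = (-3 + B**2 + 25*B)/(1*k + 2) = (-3 + B**2 + 25*B)/(k + 2) = (-3 + B**2 + 25*B)/(2 + k))
-56*S(5, 2) = -56*(-3 + 2**2 + 25*2)/(2 + 5) = -56*(-3 + 4 + 50)/7 = -8*51 = -56*51/7 = -408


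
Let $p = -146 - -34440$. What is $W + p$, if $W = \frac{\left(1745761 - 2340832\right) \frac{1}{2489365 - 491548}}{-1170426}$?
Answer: $\frac{8909950660919491}{259810773338} \approx 34294.0$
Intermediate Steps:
$p = 34294$ ($p = -146 + 34440 = 34294$)
$W = \frac{66119}{259810773338}$ ($W = - \frac{595071}{1997817} \left(- \frac{1}{1170426}\right) = \left(-595071\right) \frac{1}{1997817} \left(- \frac{1}{1170426}\right) = \left(- \frac{198357}{665939}\right) \left(- \frac{1}{1170426}\right) = \frac{66119}{259810773338} \approx 2.5449 \cdot 10^{-7}$)
$W + p = \frac{66119}{259810773338} + 34294 = \frac{8909950660919491}{259810773338}$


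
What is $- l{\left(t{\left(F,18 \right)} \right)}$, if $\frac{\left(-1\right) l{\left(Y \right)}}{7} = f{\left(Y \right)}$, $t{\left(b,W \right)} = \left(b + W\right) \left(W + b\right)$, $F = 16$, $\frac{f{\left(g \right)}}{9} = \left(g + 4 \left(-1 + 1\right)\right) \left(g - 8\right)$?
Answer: $83606544$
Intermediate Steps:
$f{\left(g \right)} = 9 g \left(-8 + g\right)$ ($f{\left(g \right)} = 9 \left(g + 4 \left(-1 + 1\right)\right) \left(g - 8\right) = 9 \left(g + 4 \cdot 0\right) \left(-8 + g\right) = 9 \left(g + 0\right) \left(-8 + g\right) = 9 g \left(-8 + g\right)$)
$t{\left(b,W \right)} = \left(W + b\right)^{2}$ ($t{\left(b,W \right)} = \left(W + b\right) \left(W + b\right) = \left(W + b\right)^{2}$)
$l{\left(Y \right)} = - 63 Y \left(-8 + Y\right)$ ($l{\left(Y \right)} = - 7 \cdot 9 Y \left(-8 + Y\right) = - 63 Y \left(-8 + Y\right)$)
$- l{\left(t{\left(F,18 \right)} \right)} = - 63 \left(18 + 16\right)^{2} \left(8 - \left(18 + 16\right)^{2}\right) = - 63 \cdot 34^{2} \left(8 - 34^{2}\right) = - 63 \cdot 1156 \left(8 - 1156\right) = - 63 \cdot 1156 \left(-1148\right) = \left(-1\right) \left(-83606544\right) = 83606544$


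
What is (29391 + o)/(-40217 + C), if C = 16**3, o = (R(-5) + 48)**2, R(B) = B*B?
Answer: -34720/36121 ≈ -0.96121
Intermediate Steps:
R(B) = B**2
o = 5329 (o = ((-5)**2 + 48)**2 = (25 + 48)**2 = 73**2 = 5329)
C = 4096
(29391 + o)/(-40217 + C) = (29391 + 5329)/(-40217 + 4096) = 34720/(-36121) = 34720*(-1/36121) = -34720/36121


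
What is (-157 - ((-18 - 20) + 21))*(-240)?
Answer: 33600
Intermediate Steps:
(-157 - ((-18 - 20) + 21))*(-240) = (-157 - (-38 + 21))*(-240) = (-157 - 1*(-17))*(-240) = (-157 + 17)*(-240) = -140*(-240) = 33600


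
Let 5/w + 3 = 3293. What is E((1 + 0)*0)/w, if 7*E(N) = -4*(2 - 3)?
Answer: 376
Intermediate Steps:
w = 1/658 (w = 5/(-3 + 3293) = 5/3290 = 5*(1/3290) = 1/658 ≈ 0.0015198)
E(N) = 4/7 (E(N) = (-4*(2 - 3))/7 = (-4*(-1))/7 = (⅐)*4 = 4/7)
E((1 + 0)*0)/w = 4/(7*(1/658)) = (4/7)*658 = 376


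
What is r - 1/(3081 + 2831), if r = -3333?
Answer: -19704697/5912 ≈ -3333.0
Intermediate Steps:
r - 1/(3081 + 2831) = -3333 - 1/(3081 + 2831) = -3333 - 1/5912 = -19704697/5912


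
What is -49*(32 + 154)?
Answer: -9114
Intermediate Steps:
-49*(32 + 154) = -49*186 = -9114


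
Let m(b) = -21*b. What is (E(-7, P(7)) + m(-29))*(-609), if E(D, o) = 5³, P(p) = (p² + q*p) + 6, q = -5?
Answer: -447006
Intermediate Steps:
P(p) = 6 + p² - 5*p (P(p) = (p² - 5*p) + 6 = 6 + p² - 5*p)
E(D, o) = 125
(E(-7, P(7)) + m(-29))*(-609) = (125 - 21*(-29))*(-609) = (125 + 609)*(-609) = 734*(-609) = -447006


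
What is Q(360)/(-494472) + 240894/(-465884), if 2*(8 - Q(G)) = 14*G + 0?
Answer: -7371564835/14397912078 ≈ -0.51199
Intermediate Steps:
Q(G) = 8 - 7*G (Q(G) = 8 - (14*G + 0)/2 = 8 - 7*G)
Q(360)/(-494472) + 240894/(-465884) = (8 - 7*360)/(-494472) + 240894/(-465884) = (8 - 2520)*(-1/494472) + 240894*(-1/465884) = -2512*(-1/494472) - 120447/232942 = 314/61809 - 120447/232942 = -7371564835/14397912078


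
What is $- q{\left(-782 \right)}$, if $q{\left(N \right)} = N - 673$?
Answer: $1455$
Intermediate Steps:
$q{\left(N \right)} = -673 + N$
$- q{\left(-782 \right)} = - (-673 - 782) = \left(-1\right) \left(-1455\right) = 1455$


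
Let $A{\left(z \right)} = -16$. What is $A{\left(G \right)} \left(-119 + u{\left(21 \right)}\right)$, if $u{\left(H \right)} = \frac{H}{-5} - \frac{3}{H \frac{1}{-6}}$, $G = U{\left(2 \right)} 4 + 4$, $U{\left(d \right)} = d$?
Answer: $\frac{68512}{35} \approx 1957.5$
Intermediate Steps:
$G = 12$ ($G = 2 \cdot 4 + 4 = 8 + 4 = 12$)
$u{\left(H \right)} = \frac{18}{H} - \frac{H}{5}$ ($u{\left(H \right)} = H \left(- \frac{1}{5}\right) - \frac{3}{H \left(- \frac{1}{6}\right)} = - \frac{H}{5} - \frac{3}{\left(- \frac{1}{6}\right) H} = - \frac{H}{5} - 3 \left(- \frac{6}{H}\right) = - \frac{H}{5} + \frac{18}{H} = \frac{18}{H} - \frac{H}{5}$)
$A{\left(G \right)} \left(-119 + u{\left(21 \right)}\right) = - 16 \left(-119 + \left(\frac{18}{21} - \frac{21}{5}\right)\right) = - 16 \left(-119 + \left(18 \cdot \frac{1}{21} - \frac{21}{5}\right)\right) = - 16 \left(-119 + \left(\frac{6}{7} - \frac{21}{5}\right)\right) = - 16 \left(-119 - \frac{117}{35}\right) = \left(-16\right) \left(- \frac{4282}{35}\right) = \frac{68512}{35}$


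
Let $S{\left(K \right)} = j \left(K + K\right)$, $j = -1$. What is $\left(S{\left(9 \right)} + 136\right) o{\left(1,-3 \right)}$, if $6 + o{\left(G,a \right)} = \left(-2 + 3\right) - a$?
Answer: $-236$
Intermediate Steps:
$o{\left(G,a \right)} = -5 - a$ ($o{\left(G,a \right)} = -6 - \left(-1 + a\right) = -5 - a$)
$S{\left(K \right)} = - 2 K$ ($S{\left(K \right)} = - (K + K) = - 2 K$)
$\left(S{\left(9 \right)} + 136\right) o{\left(1,-3 \right)} = \left(\left(-2\right) 9 + 136\right) \left(-5 - -3\right) = \left(-18 + 136\right) \left(-5 + 3\right) = 118 \left(-2\right) = -236$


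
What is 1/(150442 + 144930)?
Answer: 1/295372 ≈ 3.3856e-6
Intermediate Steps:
1/(150442 + 144930) = 1/295372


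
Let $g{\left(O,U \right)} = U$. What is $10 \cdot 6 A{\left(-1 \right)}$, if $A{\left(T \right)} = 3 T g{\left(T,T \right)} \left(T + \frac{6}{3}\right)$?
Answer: $180$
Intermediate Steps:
$A{\left(T \right)} = 3 T^{2} \left(2 + T\right)$ ($A{\left(T \right)} = 3 T T \left(T + \frac{6}{3}\right) = 3 T^{2} \left(T + 6 \cdot \frac{1}{3}\right) = 3 T^{2} \left(T + 2\right) = 3 T^{2} \left(2 + T\right)$)
$10 \cdot 6 A{\left(-1 \right)} = 10 \cdot 6 \cdot 3 \left(-1\right)^{2} \left(2 - 1\right) = 60 \cdot 3 \cdot 1 \cdot 1 = 60 \cdot 3 = 180$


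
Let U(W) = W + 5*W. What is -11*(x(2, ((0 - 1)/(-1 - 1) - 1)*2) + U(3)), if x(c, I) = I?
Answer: -187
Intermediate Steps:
U(W) = 6*W
-11*(x(2, ((0 - 1)/(-1 - 1) - 1)*2) + U(3)) = -11*(((0 - 1)/(-1 - 1) - 1)*2 + 6*3) = -11*((-1/(-2) - 1)*2 + 18) = -11*((-1*(-1/2) - 1)*2 + 18) = -11*((1/2 - 1)*2 + 18) = -11*(-1/2*2 + 18) = -11*(-1 + 18) = -11*17 = -187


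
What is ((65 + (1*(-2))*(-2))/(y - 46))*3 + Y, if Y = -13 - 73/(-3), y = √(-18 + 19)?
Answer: 101/15 ≈ 6.7333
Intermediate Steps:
y = 1 (y = √1 = 1)
Y = 34/3 (Y = -13 - 73*(-1)/3 = -13 - 1*(-73/3) = -13 + 73/3 = 34/3 ≈ 11.333)
((65 + (1*(-2))*(-2))/(y - 46))*3 + Y = ((65 + (1*(-2))*(-2))/(1 - 46))*3 + 34/3 = ((65 - 2*(-2))/(-45))*3 + 34/3 = ((65 + 4)*(-1/45))*3 + 34/3 = (69*(-1/45))*3 + 34/3 = -23/15*3 + 34/3 = -23/5 + 34/3 = 101/15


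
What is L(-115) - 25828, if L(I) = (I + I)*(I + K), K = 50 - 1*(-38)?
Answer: -19618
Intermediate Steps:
K = 88 (K = 50 + 38 = 88)
L(I) = 2*I*(88 + I) (L(I) = (I + I)*(I + 88) = (2*I)*(88 + I) = 2*I*(88 + I))
L(-115) - 25828 = 2*(-115)*(88 - 115) - 25828 = 2*(-115)*(-27) - 25828 = 6210 - 25828 = -19618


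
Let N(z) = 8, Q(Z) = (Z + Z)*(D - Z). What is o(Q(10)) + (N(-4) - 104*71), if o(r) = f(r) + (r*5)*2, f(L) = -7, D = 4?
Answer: -8583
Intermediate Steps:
Q(Z) = 2*Z*(4 - Z) (Q(Z) = (Z + Z)*(4 - Z) = (2*Z)*(4 - Z) = 2*Z*(4 - Z))
o(r) = -7 + 10*r (o(r) = -7 + (r*5)*2 = -7 + (5*r)*2 = -7 + 10*r)
o(Q(10)) + (N(-4) - 104*71) = (-7 + 10*(2*10*(4 - 1*10))) + (8 - 104*71) = (-7 + 10*(2*10*(4 - 10))) + (8 - 7384) = (-7 + 10*(2*10*(-6))) - 7376 = (-7 + 10*(-120)) - 7376 = (-7 - 1200) - 7376 = -1207 - 7376 = -8583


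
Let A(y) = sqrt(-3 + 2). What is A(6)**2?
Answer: -1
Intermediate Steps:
A(y) = I (A(y) = sqrt(-1) = I)
A(6)**2 = I**2 = -1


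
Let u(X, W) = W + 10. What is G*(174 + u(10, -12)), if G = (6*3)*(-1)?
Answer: -3096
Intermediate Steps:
u(X, W) = 10 + W
G = -18 (G = 18*(-1) = -18)
G*(174 + u(10, -12)) = -18*(174 + (10 - 12)) = -18*(174 - 2) = -18*172 = -3096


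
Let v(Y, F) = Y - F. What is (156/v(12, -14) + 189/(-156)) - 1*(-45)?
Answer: 2589/52 ≈ 49.788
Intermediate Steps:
(156/v(12, -14) + 189/(-156)) - 1*(-45) = (156/(12 - 1*(-14)) + 189/(-156)) - 1*(-45) = (156/(12 + 14) + 189*(-1/156)) + 45 = (156/26 - 63/52) + 45 = (156*(1/26) - 63/52) + 45 = (6 - 63/52) + 45 = 249/52 + 45 = 2589/52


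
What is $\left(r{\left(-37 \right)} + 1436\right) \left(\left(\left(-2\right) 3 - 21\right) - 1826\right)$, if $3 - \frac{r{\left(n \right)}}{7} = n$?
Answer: $-3179748$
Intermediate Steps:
$r{\left(n \right)} = 21 - 7 n$
$\left(r{\left(-37 \right)} + 1436\right) \left(\left(\left(-2\right) 3 - 21\right) - 1826\right) = \left(\left(21 - -259\right) + 1436\right) \left(\left(\left(-2\right) 3 - 21\right) - 1826\right) = \left(\left(21 + 259\right) + 1436\right) \left(\left(-6 - 21\right) - 1826\right) = \left(280 + 1436\right) \left(-27 - 1826\right) = 1716 \left(-1853\right) = -3179748$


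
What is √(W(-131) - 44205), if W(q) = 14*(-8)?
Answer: I*√44317 ≈ 210.52*I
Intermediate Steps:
W(q) = -112
√(W(-131) - 44205) = √(-112 - 44205) = √(-44317) = I*√44317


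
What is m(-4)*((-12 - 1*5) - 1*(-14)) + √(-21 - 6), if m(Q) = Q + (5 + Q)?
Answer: 9 + 3*I*√3 ≈ 9.0 + 5.1962*I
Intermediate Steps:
m(Q) = 5 + 2*Q
m(-4)*((-12 - 1*5) - 1*(-14)) + √(-21 - 6) = (5 + 2*(-4))*((-12 - 1*5) - 1*(-14)) + √(-21 - 6) = (5 - 8)*((-12 - 5) + 14) + √(-27) = -3*(-17 + 14) + 3*I*√3 = -3*(-3) + 3*I*√3 = 9 + 3*I*√3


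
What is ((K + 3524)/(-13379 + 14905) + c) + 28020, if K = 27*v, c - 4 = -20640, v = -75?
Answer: 11269483/1526 ≈ 7385.0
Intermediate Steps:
c = -20636 (c = 4 - 20640 = -20636)
K = -2025 (K = 27*(-75) = -2025)
((K + 3524)/(-13379 + 14905) + c) + 28020 = ((-2025 + 3524)/(-13379 + 14905) - 20636) + 28020 = (1499/1526 - 20636) + 28020 = -31489037/1526 + 28020 = 11269483/1526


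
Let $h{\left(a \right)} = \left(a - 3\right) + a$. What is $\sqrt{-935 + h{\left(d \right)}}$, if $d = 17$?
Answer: $2 i \sqrt{226} \approx 30.067 i$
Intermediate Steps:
$h{\left(a \right)} = -3 + 2 a$ ($h{\left(a \right)} = \left(-3 + a\right) + a = -3 + 2 a$)
$\sqrt{-935 + h{\left(d \right)}} = \sqrt{-935 + \left(-3 + 2 \cdot 17\right)} = \sqrt{-935 + \left(-3 + 34\right)} = \sqrt{-935 + 31} = \sqrt{-904} = 2 i \sqrt{226}$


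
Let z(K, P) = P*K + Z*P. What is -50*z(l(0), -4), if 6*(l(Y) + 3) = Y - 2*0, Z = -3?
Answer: -1200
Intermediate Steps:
l(Y) = -3 + Y/6 (l(Y) = -3 + (Y - 2*0)/6 = -3 + (Y + 0)/6 = -3 + Y/6)
z(K, P) = -3*P + K*P (z(K, P) = P*K - 3*P = K*P - 3*P = -3*P + K*P)
-50*z(l(0), -4) = -(-200)*(-3 + (-3 + (⅙)*0)) = -(-200)*(-3 + (-3 + 0)) = -(-200)*(-3 - 3) = -(-200)*(-6) = -50*24 = -1200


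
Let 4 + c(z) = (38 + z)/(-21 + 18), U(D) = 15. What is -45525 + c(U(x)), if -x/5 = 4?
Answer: -136640/3 ≈ -45547.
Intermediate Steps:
x = -20 (x = -5*4 = -20)
c(z) = -50/3 - z/3 (c(z) = -4 + (38 + z)/(-21 + 18) = -4 + (38 + z)/(-3) = -4 + (38 + z)*(-⅓) = -4 + (-38/3 - z/3) = -50/3 - z/3)
-45525 + c(U(x)) = -45525 + (-50/3 - ⅓*15) = -45525 + (-50/3 - 5) = -45525 - 65/3 = -136640/3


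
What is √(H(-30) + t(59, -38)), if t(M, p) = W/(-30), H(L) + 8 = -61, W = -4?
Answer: I*√15495/15 ≈ 8.2986*I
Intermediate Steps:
H(L) = -69 (H(L) = -8 - 61 = -69)
t(M, p) = 2/15 (t(M, p) = -4/(-30) = -4*(-1/30) = 2/15)
√(H(-30) + t(59, -38)) = √(-69 + 2/15) = √(-1033/15) = I*√15495/15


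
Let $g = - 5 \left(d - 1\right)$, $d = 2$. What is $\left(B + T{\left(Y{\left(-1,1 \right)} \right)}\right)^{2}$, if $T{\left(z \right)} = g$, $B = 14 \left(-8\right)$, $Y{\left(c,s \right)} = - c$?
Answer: $13689$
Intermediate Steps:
$g = -5$ ($g = - 5 \left(2 - 1\right) = \left(-5\right) 1 = -5$)
$B = -112$
$T{\left(z \right)} = -5$
$\left(B + T{\left(Y{\left(-1,1 \right)} \right)}\right)^{2} = \left(-112 - 5\right)^{2} = \left(-117\right)^{2} = 13689$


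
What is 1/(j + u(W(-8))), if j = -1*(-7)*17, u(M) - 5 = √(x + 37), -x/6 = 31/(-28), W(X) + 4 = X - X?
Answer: 1736/214653 - √8554/214653 ≈ 0.0076566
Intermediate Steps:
W(X) = -4 (W(X) = -4 + (X - X) = -4 + 0 = -4)
x = 93/14 (x = -186/(-28) = -186*(-1)/28 = -6*(-31/28) = 93/14 ≈ 6.6429)
u(M) = 5 + √8554/14 (u(M) = 5 + √(93/14 + 37) = 5 + √(611/14) = 5 + √8554/14)
j = 119 (j = 7*17 = 119)
1/(j + u(W(-8))) = 1/(119 + (5 + √8554/14)) = 1/(124 + √8554/14)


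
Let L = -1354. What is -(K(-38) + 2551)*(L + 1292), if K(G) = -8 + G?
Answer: 155310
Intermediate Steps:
-(K(-38) + 2551)*(L + 1292) = -((-8 - 38) + 2551)*(-1354 + 1292) = -(-46 + 2551)*(-62) = -2505*(-62) = -1*(-155310) = 155310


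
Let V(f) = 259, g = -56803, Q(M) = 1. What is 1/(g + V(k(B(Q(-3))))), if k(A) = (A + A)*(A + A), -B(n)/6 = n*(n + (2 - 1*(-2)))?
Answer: -1/56544 ≈ -1.7685e-5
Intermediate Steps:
B(n) = -6*n*(4 + n) (B(n) = -6*n*(n + (2 - 1*(-2))) = -6*n*(n + (2 + 2)) = -6*n*(n + 4) = -6*n*(4 + n))
k(A) = 4*A² (k(A) = (2*A)*(2*A) = 4*A²)
1/(g + V(k(B(Q(-3))))) = 1/(-56803 + 259) = 1/(-56544) = -1/56544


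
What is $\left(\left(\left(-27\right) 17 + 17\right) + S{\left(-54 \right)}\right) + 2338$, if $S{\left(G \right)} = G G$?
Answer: $4812$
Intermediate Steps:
$S{\left(G \right)} = G^{2}$
$\left(\left(\left(-27\right) 17 + 17\right) + S{\left(-54 \right)}\right) + 2338 = \left(\left(\left(-27\right) 17 + 17\right) + \left(-54\right)^{2}\right) + 2338 = \left(\left(-459 + 17\right) + 2916\right) + 2338 = \left(-442 + 2916\right) + 2338 = 2474 + 2338 = 4812$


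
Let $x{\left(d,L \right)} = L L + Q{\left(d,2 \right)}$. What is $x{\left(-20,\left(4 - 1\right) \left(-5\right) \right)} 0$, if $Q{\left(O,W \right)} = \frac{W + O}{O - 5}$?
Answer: $0$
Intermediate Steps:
$Q{\left(O,W \right)} = \frac{O + W}{-5 + O}$
$x{\left(d,L \right)} = L^{2} + \frac{2 + d}{-5 + d}$ ($x{\left(d,L \right)} = L L + \frac{d + 2}{-5 + d} = L^{2} + \frac{2 + d}{-5 + d}$)
$x{\left(-20,\left(4 - 1\right) \left(-5\right) \right)} 0 = \frac{2 - 20 + \left(\left(4 - 1\right) \left(-5\right)\right)^{2} \left(-5 - 20\right)}{-5 - 20} \cdot 0 = \frac{2 - 20 + \left(3 \left(-5\right)\right)^{2} \left(-25\right)}{-25} \cdot 0 = - \frac{2 - 20 + \left(-15\right)^{2} \left(-25\right)}{25} \cdot 0 = - \frac{2 - 20 + 225 \left(-25\right)}{25} \cdot 0 = - \frac{2 - 20 - 5625}{25} \cdot 0 = \left(- \frac{1}{25}\right) \left(-5643\right) 0 = \frac{5643}{25} \cdot 0 = 0$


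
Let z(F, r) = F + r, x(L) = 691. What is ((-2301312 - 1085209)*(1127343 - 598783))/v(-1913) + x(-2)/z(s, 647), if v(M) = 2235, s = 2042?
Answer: -962650996174051/1201983 ≈ -8.0089e+8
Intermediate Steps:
((-2301312 - 1085209)*(1127343 - 598783))/v(-1913) + x(-2)/z(s, 647) = ((-2301312 - 1085209)*(1127343 - 598783))/2235 + 691/(2042 + 647) = -3386521*528560*(1/2235) + 691/2689 = -1789979539760*1/2235 + 691*(1/2689) = -357995907952/447 + 691/2689 = -962650996174051/1201983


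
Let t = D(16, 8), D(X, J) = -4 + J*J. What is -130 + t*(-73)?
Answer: -4510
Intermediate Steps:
D(X, J) = -4 + J²
t = 60 (t = -4 + 8² = -4 + 64 = 60)
-130 + t*(-73) = -130 + 60*(-73) = -130 - 4380 = -4510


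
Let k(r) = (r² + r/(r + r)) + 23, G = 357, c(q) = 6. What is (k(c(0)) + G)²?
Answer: 693889/4 ≈ 1.7347e+5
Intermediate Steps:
k(r) = 47/2 + r² (k(r) = (r² + r/((2*r))) + 23 = (r² + (1/(2*r))*r) + 23 = (r² + ½) + 23 = (½ + r²) + 23 = 47/2 + r²)
(k(c(0)) + G)² = ((47/2 + 6²) + 357)² = ((47/2 + 36) + 357)² = (119/2 + 357)² = (833/2)² = 693889/4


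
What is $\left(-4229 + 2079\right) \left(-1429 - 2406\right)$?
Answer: $8245250$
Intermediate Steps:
$\left(-4229 + 2079\right) \left(-1429 - 2406\right) = \left(-2150\right) \left(-3835\right) = 8245250$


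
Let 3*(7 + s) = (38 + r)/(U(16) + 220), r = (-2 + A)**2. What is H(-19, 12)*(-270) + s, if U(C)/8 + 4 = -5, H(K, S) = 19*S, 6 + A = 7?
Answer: -9111903/148 ≈ -61567.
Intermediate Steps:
A = 1 (A = -6 + 7 = 1)
r = 1 (r = (-2 + 1)**2 = (-1)**2 = 1)
U(C) = -72 (U(C) = -32 + 8*(-5) = -32 - 40 = -72)
s = -1023/148 (s = -7 + ((38 + 1)/(-72 + 220))/3 = -7 + (39/148)/3 = -7 + (39*(1/148))/3 = -7 + (1/3)*(39/148) = -7 + 13/148 = -1023/148 ≈ -6.9122)
H(-19, 12)*(-270) + s = (19*12)*(-270) - 1023/148 = 228*(-270) - 1023/148 = -61560 - 1023/148 = -9111903/148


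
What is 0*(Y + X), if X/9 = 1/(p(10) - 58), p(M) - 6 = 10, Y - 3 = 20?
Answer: 0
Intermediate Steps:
Y = 23 (Y = 3 + 20 = 23)
p(M) = 16 (p(M) = 6 + 10 = 16)
X = -3/14 (X = 9/(16 - 58) = 9/(-42) = 9*(-1/42) = -3/14 ≈ -0.21429)
0*(Y + X) = 0*(23 - 3/14) = 0*(319/14) = 0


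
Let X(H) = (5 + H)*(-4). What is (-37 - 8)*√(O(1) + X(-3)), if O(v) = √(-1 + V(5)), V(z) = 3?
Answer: -45*I*√(8 - √2) ≈ -115.48*I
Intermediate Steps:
X(H) = -20 - 4*H
O(v) = √2 (O(v) = √(-1 + 3) = √2)
(-37 - 8)*√(O(1) + X(-3)) = (-37 - 8)*√(√2 + (-20 - 4*(-3))) = -45*√(√2 + (-20 + 12)) = -45*√(√2 - 8) = -45*√(-8 + √2)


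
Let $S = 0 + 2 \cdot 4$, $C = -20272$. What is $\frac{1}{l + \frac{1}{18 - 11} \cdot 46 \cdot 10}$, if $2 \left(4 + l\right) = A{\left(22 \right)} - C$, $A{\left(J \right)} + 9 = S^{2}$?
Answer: $\frac{14}{143153} \approx 9.7797 \cdot 10^{-5}$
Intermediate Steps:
$S = 8$ ($S = 0 + 8 = 8$)
$A{\left(J \right)} = 55$ ($A{\left(J \right)} = -9 + 8^{2} = -9 + 64 = 55$)
$l = \frac{20319}{2}$ ($l = -4 + \frac{55 - -20272}{2} = -4 + \frac{55 + 20272}{2} = -4 + \frac{1}{2} \cdot 20327 = -4 + \frac{20327}{2} = \frac{20319}{2} \approx 10160.0$)
$\frac{1}{l + \frac{1}{18 - 11} \cdot 46 \cdot 10} = \frac{1}{\frac{20319}{2} + \frac{1}{18 - 11} \cdot 46 \cdot 10} = \frac{1}{\frac{20319}{2} + \frac{1}{7} \cdot 46 \cdot 10} = \frac{1}{\frac{20319}{2} + \frac{46}{7} \cdot 10} = \frac{1}{\frac{20319}{2} + \frac{460}{7}} = \frac{1}{\frac{143153}{14}} = \frac{14}{143153}$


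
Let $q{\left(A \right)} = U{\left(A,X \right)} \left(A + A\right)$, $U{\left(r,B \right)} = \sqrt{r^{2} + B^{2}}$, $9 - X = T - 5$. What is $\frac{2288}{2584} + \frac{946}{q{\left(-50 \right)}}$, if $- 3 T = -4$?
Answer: $\frac{286}{323} - \frac{1419 \sqrt{5986}}{598600} \approx 0.70204$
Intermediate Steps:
$T = \frac{4}{3}$ ($T = \left(- \frac{1}{3}\right) \left(-4\right) = \frac{4}{3} \approx 1.3333$)
$X = \frac{38}{3}$ ($X = 9 - \left(\frac{4}{3} - 5\right) = 9 - - \frac{11}{3} = 9 + \frac{11}{3} = \frac{38}{3} \approx 12.667$)
$U{\left(r,B \right)} = \sqrt{B^{2} + r^{2}}$
$q{\left(A \right)} = 2 A \sqrt{\frac{1444}{9} + A^{2}}$ ($q{\left(A \right)} = \sqrt{\left(\frac{38}{3}\right)^{2} + A^{2}} \left(A + A\right) = \sqrt{\frac{1444}{9} + A^{2}} \cdot 2 A = 2 A \sqrt{\frac{1444}{9} + A^{2}}$)
$\frac{2288}{2584} + \frac{946}{q{\left(-50 \right)}} = \frac{2288}{2584} + \frac{946}{\frac{2}{3} \left(-50\right) \sqrt{1444 + 9 \left(-50\right)^{2}}} = 2288 \cdot \frac{1}{2584} + \frac{946}{\frac{2}{3} \left(-50\right) \sqrt{1444 + 9 \cdot 2500}} = \frac{286}{323} + \frac{946}{\frac{2}{3} \left(-50\right) \sqrt{1444 + 22500}} = \frac{286}{323} + \frac{946}{\frac{2}{3} \left(-50\right) \sqrt{23944}} = \frac{286}{323} + \frac{946}{\frac{2}{3} \left(-50\right) 2 \sqrt{5986}} = \frac{286}{323} + \frac{946}{\left(- \frac{200}{3}\right) \sqrt{5986}} = \frac{286}{323} + 946 \left(- \frac{3 \sqrt{5986}}{1197200}\right) = \frac{286}{323} - \frac{1419 \sqrt{5986}}{598600}$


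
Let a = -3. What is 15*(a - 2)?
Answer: -75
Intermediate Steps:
15*(a - 2) = 15*(-3 - 2) = 15*(-5) = -75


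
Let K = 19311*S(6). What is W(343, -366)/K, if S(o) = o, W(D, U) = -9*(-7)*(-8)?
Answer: -28/6437 ≈ -0.0043499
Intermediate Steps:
W(D, U) = -504 (W(D, U) = 63*(-8) = -504)
K = 115866 (K = 19311*6 = 115866)
W(343, -366)/K = -504/115866 = -504*1/115866 = -28/6437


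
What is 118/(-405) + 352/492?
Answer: 7042/16605 ≈ 0.42409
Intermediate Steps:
118/(-405) + 352/492 = 118*(-1/405) + 352*(1/492) = -118/405 + 88/123 = 7042/16605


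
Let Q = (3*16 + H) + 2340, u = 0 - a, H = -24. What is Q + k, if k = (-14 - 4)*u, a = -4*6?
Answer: 1932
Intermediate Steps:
a = -24
u = 24 (u = 0 - 1*(-24) = 0 + 24 = 24)
Q = 2364 (Q = (3*16 - 24) + 2340 = (48 - 24) + 2340 = 24 + 2340 = 2364)
k = -432 (k = (-14 - 4)*24 = -18*24 = -432)
Q + k = 2364 - 432 = 1932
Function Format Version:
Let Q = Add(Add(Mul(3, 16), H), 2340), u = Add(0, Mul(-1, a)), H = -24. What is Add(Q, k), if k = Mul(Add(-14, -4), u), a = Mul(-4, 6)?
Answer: 1932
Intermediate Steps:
a = -24
u = 24 (u = Add(0, Mul(-1, -24)) = Add(0, 24) = 24)
Q = 2364 (Q = Add(Add(Mul(3, 16), -24), 2340) = Add(Add(48, -24), 2340) = Add(24, 2340) = 2364)
k = -432 (k = Mul(Add(-14, -4), 24) = Mul(-18, 24) = -432)
Add(Q, k) = Add(2364, -432) = 1932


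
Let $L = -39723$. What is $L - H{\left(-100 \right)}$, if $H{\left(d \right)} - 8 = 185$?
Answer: $-39916$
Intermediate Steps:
$H{\left(d \right)} = 193$ ($H{\left(d \right)} = 8 + 185 = 193$)
$L - H{\left(-100 \right)} = -39723 - 193 = -39916$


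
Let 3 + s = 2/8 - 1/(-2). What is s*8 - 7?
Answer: -25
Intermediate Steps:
s = -9/4 (s = -3 + (2/8 - 1/(-2)) = -3 + (2*(⅛) - 1*(-½)) = -3 + (¼ + ½) = -3 + ¾ = -9/4 ≈ -2.2500)
s*8 - 7 = -9/4*8 - 7 = -18 - 7 = -25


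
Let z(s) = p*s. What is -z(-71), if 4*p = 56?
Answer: 994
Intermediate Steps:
p = 14 (p = (¼)*56 = 14)
z(s) = 14*s
-z(-71) = -14*(-71) = -1*(-994) = 994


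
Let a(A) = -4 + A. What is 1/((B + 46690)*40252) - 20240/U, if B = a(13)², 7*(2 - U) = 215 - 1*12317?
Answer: -66682623259611/5702475038468 ≈ -11.694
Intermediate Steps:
U = 12116/7 (U = 2 - (215 - 1*12317)/7 = 2 - (215 - 12317)/7 = 2 - ⅐*(-12102) = 2 + 12102/7 = 12116/7 ≈ 1730.9)
B = 81 (B = (-4 + 13)² = 9² = 81)
1/((B + 46690)*40252) - 20240/U = 1/((81 + 46690)*40252) - 20240/12116/7 = (1/40252)/46771 - 20240*7/12116 = (1/46771)*(1/40252) - 35420/3029 = 1/1882626292 - 35420/3029 = -66682623259611/5702475038468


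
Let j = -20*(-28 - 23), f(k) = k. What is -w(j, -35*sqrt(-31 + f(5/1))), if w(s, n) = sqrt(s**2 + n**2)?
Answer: -5*sqrt(40342) ≈ -1004.3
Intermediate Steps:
j = 1020 (j = -20*(-51) = 1020)
w(s, n) = sqrt(n**2 + s**2)
-w(j, -35*sqrt(-31 + f(5/1))) = -sqrt((-35*sqrt(-31 + 5/1))**2 + 1020**2) = -sqrt((-35*sqrt(-31 + 5*1))**2 + 1040400) = -sqrt((-35*sqrt(-31 + 5))**2 + 1040400) = -sqrt((-35*I*sqrt(26))**2 + 1040400) = -sqrt(-31850 + 1040400) = -sqrt(1008550) = -5*sqrt(40342)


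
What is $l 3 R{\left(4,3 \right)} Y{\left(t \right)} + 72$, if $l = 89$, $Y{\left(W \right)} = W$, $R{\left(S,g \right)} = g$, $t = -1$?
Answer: $-729$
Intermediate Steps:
$l 3 R{\left(4,3 \right)} Y{\left(t \right)} + 72 = 89 \cdot 3 \cdot 3 \left(-1\right) + 72 = 89 \cdot 9 \left(-1\right) + 72 = 89 \left(-9\right) + 72 = -801 + 72 = -729$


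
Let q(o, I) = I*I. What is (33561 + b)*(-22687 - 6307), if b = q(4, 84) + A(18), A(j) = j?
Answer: -1178171190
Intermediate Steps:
q(o, I) = I²
b = 7074 (b = 84² + 18 = 7056 + 18 = 7074)
(33561 + b)*(-22687 - 6307) = (33561 + 7074)*(-22687 - 6307) = 40635*(-28994) = -1178171190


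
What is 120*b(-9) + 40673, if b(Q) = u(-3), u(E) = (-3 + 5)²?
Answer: 41153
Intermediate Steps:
u(E) = 4 (u(E) = 2² = 4)
b(Q) = 4
120*b(-9) + 40673 = 120*4 + 40673 = 480 + 40673 = 41153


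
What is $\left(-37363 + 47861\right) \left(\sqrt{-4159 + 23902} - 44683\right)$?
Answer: $-469082134 + 10498 \sqrt{19743} \approx -4.6761 \cdot 10^{8}$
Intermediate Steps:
$\left(-37363 + 47861\right) \left(\sqrt{-4159 + 23902} - 44683\right) = 10498 \left(\sqrt{19743} - 44683\right) = 10498 \left(-44683 + \sqrt{19743}\right) = -469082134 + 10498 \sqrt{19743}$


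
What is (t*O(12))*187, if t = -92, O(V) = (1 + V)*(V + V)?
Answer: -5367648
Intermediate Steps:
O(V) = 2*V*(1 + V) (O(V) = (1 + V)*(2*V) = 2*V*(1 + V))
(t*O(12))*187 = -184*12*(1 + 12)*187 = -184*12*13*187 = -92*312*187 = -28704*187 = -5367648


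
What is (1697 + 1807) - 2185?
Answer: 1319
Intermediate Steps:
(1697 + 1807) - 2185 = 3504 - 2185 = 1319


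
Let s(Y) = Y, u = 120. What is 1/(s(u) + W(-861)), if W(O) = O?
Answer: -1/741 ≈ -0.0013495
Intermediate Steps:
1/(s(u) + W(-861)) = 1/(120 - 861) = 1/(-741) = -1/741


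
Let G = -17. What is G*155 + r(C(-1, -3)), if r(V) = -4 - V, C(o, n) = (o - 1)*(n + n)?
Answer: -2651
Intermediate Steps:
C(o, n) = 2*n*(-1 + o) (C(o, n) = (-1 + o)*(2*n) = 2*n*(-1 + o))
G*155 + r(C(-1, -3)) = -17*155 + (-4 - 2*(-3)*(-1 - 1)) = -2635 + (-4 - 2*(-3)*(-2)) = -2635 + (-4 - 1*12) = -2635 + (-4 - 12) = -2635 - 16 = -2651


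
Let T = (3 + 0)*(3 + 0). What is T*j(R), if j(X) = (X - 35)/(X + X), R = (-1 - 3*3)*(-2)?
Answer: -27/8 ≈ -3.3750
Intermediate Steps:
R = 20 (R = (-1 - 9)*(-2) = -10*(-2) = 20)
T = 9 (T = 3*3 = 9)
j(X) = (-35 + X)/(2*X) (j(X) = (-35 + X)/((2*X)) = (-35 + X)*(1/(2*X)) = (-35 + X)/(2*X))
T*j(R) = 9*((½)*(-35 + 20)/20) = 9*((½)*(1/20)*(-15)) = 9*(-3/8) = -27/8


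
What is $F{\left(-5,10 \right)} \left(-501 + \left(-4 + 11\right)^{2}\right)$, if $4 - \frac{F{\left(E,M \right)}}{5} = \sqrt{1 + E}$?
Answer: $-9040 + 4520 i \approx -9040.0 + 4520.0 i$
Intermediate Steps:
$F{\left(E,M \right)} = 20 - 5 \sqrt{1 + E}$
$F{\left(-5,10 \right)} \left(-501 + \left(-4 + 11\right)^{2}\right) = \left(20 - 5 \sqrt{1 - 5}\right) \left(-501 + \left(-4 + 11\right)^{2}\right) = \left(20 - 5 \sqrt{-4}\right) \left(-501 + 7^{2}\right) = \left(20 - 5 \cdot 2 i\right) \left(-501 + 49\right) = \left(20 - 10 i\right) \left(-452\right) = -9040 + 4520 i$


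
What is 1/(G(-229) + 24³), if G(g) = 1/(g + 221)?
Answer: 8/110591 ≈ 7.2339e-5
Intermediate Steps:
G(g) = 1/(221 + g)
1/(G(-229) + 24³) = 1/(1/(221 - 229) + 24³) = 1/(1/(-8) + 13824) = 1/(-⅛ + 13824) = 1/(110591/8) = 8/110591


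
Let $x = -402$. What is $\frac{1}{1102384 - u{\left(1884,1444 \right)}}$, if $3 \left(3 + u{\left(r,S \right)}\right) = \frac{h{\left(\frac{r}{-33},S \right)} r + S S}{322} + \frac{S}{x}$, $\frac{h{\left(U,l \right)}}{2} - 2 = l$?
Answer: $\frac{97083}{106266020131} \approx 9.1358 \cdot 10^{-7}$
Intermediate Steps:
$h{\left(U,l \right)} = 4 + 2 l$
$u{\left(r,S \right)} = -3 - \frac{S}{1206} + \frac{S^{2}}{966} + \frac{r \left(4 + 2 S\right)}{966}$ ($u{\left(r,S \right)} = -3 + \frac{\frac{\left(4 + 2 S\right) r + S S}{322} + \frac{S}{-402}}{3} = -3 + \frac{\left(r \left(4 + 2 S\right) + S^{2}\right) \frac{1}{322} + S \left(- \frac{1}{402}\right)}{3} = -3 + \frac{\left(S^{2} + r \left(4 + 2 S\right)\right) \frac{1}{322} - \frac{S}{402}}{3} = -3 + \frac{\left(\frac{S^{2}}{322} + \frac{r \left(4 + 2 S\right)}{322}\right) - \frac{S}{402}}{3} = -3 + \frac{- \frac{S}{402} + \frac{S^{2}}{322} + \frac{r \left(4 + 2 S\right)}{322}}{3} = -3 + \left(- \frac{S}{1206} + \frac{S^{2}}{966} + \frac{r \left(4 + 2 S\right)}{966}\right) = -3 - \frac{S}{1206} + \frac{S^{2}}{966} + \frac{r \left(4 + 2 S\right)}{966}$)
$\frac{1}{1102384 - u{\left(1884,1444 \right)}} = \frac{1}{1102384 - \left(-3 - \frac{722}{603} + \frac{1444^{2}}{966} + \frac{1}{483} \cdot 1884 \left(2 + 1444\right)\right)} = \frac{1}{1102384 - \left(-3 - \frac{722}{603} + \frac{1}{966} \cdot 2085136 + \frac{1}{483} \cdot 1884 \cdot 1446\right)} = \frac{1}{1102384 - \left(-3 - \frac{722}{603} + \frac{1042568}{483} + \frac{908088}{161}\right)} = \frac{1}{1102384 - \frac{756725741}{97083}} = \frac{1}{\frac{106266020131}{97083}} = \frac{97083}{106266020131}$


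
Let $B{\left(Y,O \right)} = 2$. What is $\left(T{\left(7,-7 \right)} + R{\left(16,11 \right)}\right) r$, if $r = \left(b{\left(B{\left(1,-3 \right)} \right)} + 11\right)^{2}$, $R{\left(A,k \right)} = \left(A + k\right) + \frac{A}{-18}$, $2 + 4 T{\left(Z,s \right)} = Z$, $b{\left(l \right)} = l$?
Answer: $\frac{166465}{36} \approx 4624.0$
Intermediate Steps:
$T{\left(Z,s \right)} = - \frac{1}{2} + \frac{Z}{4}$
$R{\left(A,k \right)} = k + \frac{17 A}{18}$ ($R{\left(A,k \right)} = \left(A + k\right) + A \left(- \frac{1}{18}\right) = \left(A + k\right) - \frac{A}{18} = k + \frac{17 A}{18}$)
$r = 169$ ($r = \left(2 + 11\right)^{2} = 13^{2} = 169$)
$\left(T{\left(7,-7 \right)} + R{\left(16,11 \right)}\right) r = \left(\left(- \frac{1}{2} + \frac{1}{4} \cdot 7\right) + \left(11 + \frac{17}{18} \cdot 16\right)\right) 169 = \left(\left(- \frac{1}{2} + \frac{7}{4}\right) + \left(11 + \frac{136}{9}\right)\right) 169 = \left(\frac{5}{4} + \frac{235}{9}\right) 169 = \frac{985}{36} \cdot 169 = \frac{166465}{36}$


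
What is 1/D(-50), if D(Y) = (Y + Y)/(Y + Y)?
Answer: 1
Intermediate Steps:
D(Y) = 1 (D(Y) = (2*Y)/((2*Y)) = (2*Y)*(1/(2*Y)) = 1)
1/D(-50) = 1/1 = 1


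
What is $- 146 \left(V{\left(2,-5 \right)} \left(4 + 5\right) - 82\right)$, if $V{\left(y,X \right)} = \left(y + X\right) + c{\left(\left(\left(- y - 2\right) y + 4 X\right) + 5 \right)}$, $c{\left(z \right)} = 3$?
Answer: $11972$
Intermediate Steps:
$V{\left(y,X \right)} = 3 + X + y$ ($V{\left(y,X \right)} = \left(y + X\right) + 3 = \left(X + y\right) + 3 = 3 + X + y$)
$- 146 \left(V{\left(2,-5 \right)} \left(4 + 5\right) - 82\right) = - 146 \left(\left(3 - 5 + 2\right) \left(4 + 5\right) - 82\right) = - 146 \left(0 \cdot 9 - 82\right) = - 146 \left(0 - 82\right) = \left(-146\right) \left(-82\right) = 11972$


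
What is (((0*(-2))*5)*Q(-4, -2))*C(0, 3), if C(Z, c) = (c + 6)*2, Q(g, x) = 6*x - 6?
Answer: 0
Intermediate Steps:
Q(g, x) = -6 + 6*x
C(Z, c) = 12 + 2*c (C(Z, c) = (6 + c)*2 = 12 + 2*c)
(((0*(-2))*5)*Q(-4, -2))*C(0, 3) = (((0*(-2))*5)*(-6 + 6*(-2)))*(12 + 2*3) = ((0*5)*(-6 - 12))*(12 + 6) = (0*(-18))*18 = 0*18 = 0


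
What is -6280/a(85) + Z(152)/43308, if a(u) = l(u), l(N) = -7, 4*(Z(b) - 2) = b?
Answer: 67993630/75789 ≈ 897.14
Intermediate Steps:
Z(b) = 2 + b/4
a(u) = -7
-6280/a(85) + Z(152)/43308 = -6280/(-7) + (2 + (¼)*152)/43308 = -6280*(-⅐) + (2 + 38)*(1/43308) = 6280/7 + 40*(1/43308) = 6280/7 + 10/10827 = 67993630/75789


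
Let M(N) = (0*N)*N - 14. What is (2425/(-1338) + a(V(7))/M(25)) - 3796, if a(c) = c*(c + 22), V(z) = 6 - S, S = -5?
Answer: -17906579/4683 ≈ -3823.7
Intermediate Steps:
M(N) = -14 (M(N) = 0*N - 14 = 0 - 14 = -14)
V(z) = 11 (V(z) = 6 - 1*(-5) = 6 + 5 = 11)
a(c) = c*(22 + c)
(2425/(-1338) + a(V(7))/M(25)) - 3796 = (2425/(-1338) + (11*(22 + 11))/(-14)) - 3796 = (2425*(-1/1338) + (11*33)*(-1/14)) - 3796 = (-2425/1338 + 363*(-1/14)) - 3796 = (-2425/1338 - 363/14) - 3796 = -129911/4683 - 3796 = -17906579/4683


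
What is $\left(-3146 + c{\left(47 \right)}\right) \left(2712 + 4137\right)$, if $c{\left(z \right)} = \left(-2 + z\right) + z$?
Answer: $-20916846$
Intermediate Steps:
$c{\left(z \right)} = -2 + 2 z$
$\left(-3146 + c{\left(47 \right)}\right) \left(2712 + 4137\right) = \left(-3146 + \left(-2 + 2 \cdot 47\right)\right) \left(2712 + 4137\right) = \left(-3146 + \left(-2 + 94\right)\right) 6849 = \left(-3146 + 92\right) 6849 = \left(-3054\right) 6849 = -20916846$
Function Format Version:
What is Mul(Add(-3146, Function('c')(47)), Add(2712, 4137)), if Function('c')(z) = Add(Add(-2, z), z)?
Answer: -20916846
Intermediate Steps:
Function('c')(z) = Add(-2, Mul(2, z))
Mul(Add(-3146, Function('c')(47)), Add(2712, 4137)) = Mul(Add(-3146, Add(-2, Mul(2, 47))), Add(2712, 4137)) = Mul(Add(-3146, Add(-2, 94)), 6849) = Mul(Add(-3146, 92), 6849) = Mul(-3054, 6849) = -20916846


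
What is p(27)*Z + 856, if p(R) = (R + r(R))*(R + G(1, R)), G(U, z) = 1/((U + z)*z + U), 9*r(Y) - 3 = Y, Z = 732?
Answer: 454497752/757 ≈ 6.0039e+5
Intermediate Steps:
r(Y) = ⅓ + Y/9
G(U, z) = 1/(U + z*(U + z)) (G(U, z) = 1/(z*(U + z) + U) = 1/(U + z*(U + z)))
p(R) = (⅓ + 10*R/9)*(R + 1/(1 + R + R²)) (p(R) = (R + (⅓ + R/9))*(R + 1/(1 + R² + 1*R)) = (⅓ + 10*R/9)*(R + 1/(1 + R² + R)) = (⅓ + 10*R/9)*(R + 1/(1 + R + R²)))
p(27)*Z + 856 = ((3 + 10*27 + 27*(3 + 10*27)*(1 + 27 + 27²))/(9*(1 + 27 + 27²)))*732 + 856 = ((3 + 270 + 27*(3 + 270)*(1 + 27 + 729))/(9*(1 + 27 + 729)))*732 + 856 = ((⅑)*(3 + 270 + 27*273*757)/757)*732 + 856 = ((⅑)*(1/757)*(3 + 270 + 5579847))*732 + 856 = ((⅑)*(1/757)*5580120)*732 + 856 = (1860040/2271)*732 + 856 = 453849760/757 + 856 = 454497752/757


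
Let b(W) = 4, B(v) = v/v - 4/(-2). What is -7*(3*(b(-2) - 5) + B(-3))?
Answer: 0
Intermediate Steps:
B(v) = 3 (B(v) = 1 - 4*(-1/2) = 1 + 2 = 3)
-7*(3*(b(-2) - 5) + B(-3)) = -7*(3*(4 - 5) + 3) = -7*(3*(-1) + 3) = -7*(-3 + 3) = -7*0 = 0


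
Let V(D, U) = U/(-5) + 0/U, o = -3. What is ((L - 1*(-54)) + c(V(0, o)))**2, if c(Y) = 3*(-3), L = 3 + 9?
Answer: 3249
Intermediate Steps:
L = 12
V(D, U) = -U/5 (V(D, U) = U*(-1/5) + 0 = -U/5 + 0 = -U/5)
c(Y) = -9
((L - 1*(-54)) + c(V(0, o)))**2 = ((12 - 1*(-54)) - 9)**2 = ((12 + 54) - 9)**2 = (66 - 9)**2 = 57**2 = 3249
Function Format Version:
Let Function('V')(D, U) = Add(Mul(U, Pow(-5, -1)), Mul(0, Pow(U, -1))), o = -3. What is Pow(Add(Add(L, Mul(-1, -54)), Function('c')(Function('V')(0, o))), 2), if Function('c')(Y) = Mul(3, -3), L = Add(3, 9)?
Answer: 3249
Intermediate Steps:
L = 12
Function('V')(D, U) = Mul(Rational(-1, 5), U) (Function('V')(D, U) = Add(Mul(U, Rational(-1, 5)), 0) = Add(Mul(Rational(-1, 5), U), 0) = Mul(Rational(-1, 5), U))
Function('c')(Y) = -9
Pow(Add(Add(L, Mul(-1, -54)), Function('c')(Function('V')(0, o))), 2) = Pow(Add(Add(12, Mul(-1, -54)), -9), 2) = Pow(Add(Add(12, 54), -9), 2) = Pow(Add(66, -9), 2) = Pow(57, 2) = 3249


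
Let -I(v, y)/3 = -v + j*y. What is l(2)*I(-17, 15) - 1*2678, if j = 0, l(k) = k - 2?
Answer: -2678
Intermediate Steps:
l(k) = -2 + k
I(v, y) = 3*v (I(v, y) = -3*(-v + 0*y) = -3*(-v + 0) = -(-3)*v = 3*v)
l(2)*I(-17, 15) - 1*2678 = (-2 + 2)*(3*(-17)) - 1*2678 = 0*(-51) - 2678 = 0 - 2678 = -2678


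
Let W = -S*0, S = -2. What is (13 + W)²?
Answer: 169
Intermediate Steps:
W = 0 (W = -1*(-2)*0 = 2*0 = 0)
(13 + W)² = (13 + 0)² = 13² = 169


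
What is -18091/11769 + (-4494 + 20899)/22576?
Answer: -12667763/15629232 ≈ -0.81052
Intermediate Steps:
-18091/11769 + (-4494 + 20899)/22576 = -18091*1/11769 + 16405*(1/22576) = -18091/11769 + 965/1328 = -12667763/15629232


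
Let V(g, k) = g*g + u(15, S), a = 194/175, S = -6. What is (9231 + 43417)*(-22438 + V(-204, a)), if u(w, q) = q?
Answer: 1009367456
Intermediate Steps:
a = 194/175 (a = 194*(1/175) = 194/175 ≈ 1.1086)
V(g, k) = -6 + g**2 (V(g, k) = g*g - 6 = g**2 - 6 = -6 + g**2)
(9231 + 43417)*(-22438 + V(-204, a)) = (9231 + 43417)*(-22438 + (-6 + (-204)**2)) = 52648*(-22438 + (-6 + 41616)) = 52648*(-22438 + 41610) = 52648*19172 = 1009367456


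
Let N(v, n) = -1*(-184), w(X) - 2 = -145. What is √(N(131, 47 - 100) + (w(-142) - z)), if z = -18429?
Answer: √18470 ≈ 135.90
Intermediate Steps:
w(X) = -143 (w(X) = 2 - 145 = -143)
N(v, n) = 184
√(N(131, 47 - 100) + (w(-142) - z)) = √(184 + (-143 - 1*(-18429))) = √(184 + (-143 + 18429)) = √(184 + 18286) = √18470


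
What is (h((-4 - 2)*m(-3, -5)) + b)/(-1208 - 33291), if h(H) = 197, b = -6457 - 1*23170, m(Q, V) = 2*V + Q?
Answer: 29430/34499 ≈ 0.85307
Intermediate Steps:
m(Q, V) = Q + 2*V
b = -29627 (b = -6457 - 23170 = -29627)
(h((-4 - 2)*m(-3, -5)) + b)/(-1208 - 33291) = (197 - 29627)/(-1208 - 33291) = -29430/(-34499) = -29430*(-1/34499) = 29430/34499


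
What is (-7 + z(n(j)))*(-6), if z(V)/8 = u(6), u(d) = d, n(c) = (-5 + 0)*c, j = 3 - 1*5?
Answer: -246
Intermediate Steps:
j = -2 (j = 3 - 5 = -2)
n(c) = -5*c
z(V) = 48 (z(V) = 8*6 = 48)
(-7 + z(n(j)))*(-6) = (-7 + 48)*(-6) = 41*(-6) = -246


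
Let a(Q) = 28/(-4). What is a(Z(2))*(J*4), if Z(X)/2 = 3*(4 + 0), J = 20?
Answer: -560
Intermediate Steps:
Z(X) = 24 (Z(X) = 2*(3*(4 + 0)) = 2*(3*4) = 2*12 = 24)
a(Q) = -7 (a(Q) = 28*(-1/4) = -7)
a(Z(2))*(J*4) = -140*4 = -7*80 = -560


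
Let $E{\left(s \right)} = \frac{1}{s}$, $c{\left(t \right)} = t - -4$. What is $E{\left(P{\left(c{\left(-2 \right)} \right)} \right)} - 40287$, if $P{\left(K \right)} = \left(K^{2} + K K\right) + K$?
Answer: $- \frac{402869}{10} \approx -40287.0$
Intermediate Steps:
$c{\left(t \right)} = 4 + t$ ($c{\left(t \right)} = t + 4 = 4 + t$)
$P{\left(K \right)} = K + 2 K^{2}$ ($P{\left(K \right)} = \left(K^{2} + K^{2}\right) + K = 2 K^{2} + K = K + 2 K^{2}$)
$E{\left(P{\left(c{\left(-2 \right)} \right)} \right)} - 40287 = \frac{1}{\left(4 - 2\right) \left(1 + 2 \left(4 - 2\right)\right)} - 40287 = \frac{1}{2 \left(1 + 2 \cdot 2\right)} - 40287 = \frac{1}{2 \left(1 + 4\right)} - 40287 = \frac{1}{2 \cdot 5} - 40287 = \frac{1}{10} - 40287 = - \frac{402869}{10}$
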